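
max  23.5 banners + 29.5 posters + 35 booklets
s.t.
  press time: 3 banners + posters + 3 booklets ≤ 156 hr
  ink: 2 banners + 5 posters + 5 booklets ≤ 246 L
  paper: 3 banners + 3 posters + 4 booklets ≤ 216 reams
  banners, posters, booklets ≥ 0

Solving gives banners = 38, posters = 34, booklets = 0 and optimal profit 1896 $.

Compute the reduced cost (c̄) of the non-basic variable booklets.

Check each constraint at x*: press time 148/156 (slack 8); ink 246/246 (tight); paper 216/216 (tight).
Since press time is not tight, its dual is 0.
From A_Bᵀ y = c: 2·y_ink + 3·y_paper = 23.5; 5·y_ink + 3·y_paper = 29.5.
→ y_ink = 2 and y_paper = 6.5.
Reduced cost of booklets: c₃ − yᵀa₃ = 35 − (2·5 + 6.5·4) = 35 − 36 = -1.

-1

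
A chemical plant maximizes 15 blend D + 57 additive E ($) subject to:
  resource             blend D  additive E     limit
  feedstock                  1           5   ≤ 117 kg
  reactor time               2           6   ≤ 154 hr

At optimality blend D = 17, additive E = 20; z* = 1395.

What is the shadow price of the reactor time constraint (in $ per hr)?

At the optimum: feedstock uses 117 of 117 (binding); reactor time uses 154 of 154 (binding).
From A_Bᵀ y = c: 1·y_feedstock + 2·y_reactor time = 15; 5·y_feedstock + 6·y_reactor time = 57.
This yields shadow prices y_feedstock = 6, y_reactor time = 4.5.
Shadow price of reactor time = 4.5.

4.5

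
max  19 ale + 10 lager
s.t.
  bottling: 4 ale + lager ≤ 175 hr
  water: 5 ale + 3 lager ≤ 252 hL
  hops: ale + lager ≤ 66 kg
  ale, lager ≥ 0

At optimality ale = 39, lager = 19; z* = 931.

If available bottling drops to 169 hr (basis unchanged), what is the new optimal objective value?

At the optimum: bottling uses 175 of 175 (binding); water uses 252 of 252 (binding); hops uses 58 of 66 (slack = 8).
Since hops is not tight, its dual is 0.
From A_Bᵀ y = c: 4·y_bottling + 5·y_water = 19; 1·y_bottling + 3·y_water = 10.
This yields shadow prices y_bottling = 1, y_water = 3.
Δz = y_bottling·Δb = 1 × (-6) = -6, so new z* = 931 − 6 = 925.

925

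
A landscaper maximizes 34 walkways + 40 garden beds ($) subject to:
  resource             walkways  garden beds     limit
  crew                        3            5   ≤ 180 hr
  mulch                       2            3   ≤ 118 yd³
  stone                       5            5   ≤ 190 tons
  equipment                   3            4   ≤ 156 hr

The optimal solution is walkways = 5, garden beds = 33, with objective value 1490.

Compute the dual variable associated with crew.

3

Check each constraint at x*: crew 180/180 (tight); mulch 109/118 (slack 9); stone 190/190 (tight); equipment 147/156 (slack 9).
Slack constraints have shadow price 0 (complementary slackness).
Dual feasibility on the basic columns requires 3·y_crew + 5·y_stone = 34, 5·y_crew + 5·y_stone = 40.
This yields shadow prices y_crew = 3, y_stone = 5.
Shadow price of crew = 3.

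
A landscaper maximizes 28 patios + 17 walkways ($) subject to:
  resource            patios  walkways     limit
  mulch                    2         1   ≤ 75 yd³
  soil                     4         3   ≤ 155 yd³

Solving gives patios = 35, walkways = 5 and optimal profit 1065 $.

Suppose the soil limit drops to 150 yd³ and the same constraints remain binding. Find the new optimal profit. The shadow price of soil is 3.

Δb = -5, so new z* = 1065 + (3)·(-5) = 1065 − 15 = 1050.

1050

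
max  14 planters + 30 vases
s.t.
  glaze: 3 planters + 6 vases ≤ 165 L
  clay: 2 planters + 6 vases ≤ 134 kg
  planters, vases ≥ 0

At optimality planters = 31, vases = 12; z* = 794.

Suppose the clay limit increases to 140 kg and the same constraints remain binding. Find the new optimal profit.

Check each constraint at x*: glaze 165/165 (tight); clay 134/134 (tight).
Dual feasibility on the basic columns requires 3·y_glaze + 2·y_clay = 14, 6·y_glaze + 6·y_clay = 30.
This yields shadow prices y_glaze = 4, y_clay = 1.
Δz = y_clay·Δb = 1 × (6) = 6, so new z* = 794 + 6 = 800.

800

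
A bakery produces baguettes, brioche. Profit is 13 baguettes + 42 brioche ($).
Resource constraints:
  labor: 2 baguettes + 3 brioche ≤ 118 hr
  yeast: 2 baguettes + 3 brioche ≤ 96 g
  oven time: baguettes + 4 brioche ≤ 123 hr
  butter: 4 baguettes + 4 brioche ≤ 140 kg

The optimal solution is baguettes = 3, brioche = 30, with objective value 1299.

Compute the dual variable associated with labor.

Binding: yeast and oven time. Non-binding: labor (22 unused), butter (8 unused).
Since labor, butter are not tight, their duals are 0.
Dual feasibility on the basic columns requires 2·y_yeast + 1·y_oven time = 13, 3·y_yeast + 4·y_oven time = 42.
→ y_yeast = 2 and y_oven time = 9.
Shadow price of labor = 0.

0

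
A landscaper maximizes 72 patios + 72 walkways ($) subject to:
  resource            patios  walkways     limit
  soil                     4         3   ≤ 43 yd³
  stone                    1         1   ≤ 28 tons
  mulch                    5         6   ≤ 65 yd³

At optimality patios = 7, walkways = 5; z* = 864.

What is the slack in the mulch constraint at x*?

0

mulch used = 5·7 + 6·5 = 65; slack = 65 − 65 = 0.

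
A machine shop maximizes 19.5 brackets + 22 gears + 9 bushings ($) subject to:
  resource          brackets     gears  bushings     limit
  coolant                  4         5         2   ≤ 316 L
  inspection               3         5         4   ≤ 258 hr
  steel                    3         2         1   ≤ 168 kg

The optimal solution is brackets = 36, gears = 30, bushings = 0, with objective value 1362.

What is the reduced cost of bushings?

-6.5

Check each constraint at x*: coolant 294/316 (slack 22); inspection 258/258 (tight); steel 168/168 (tight).
By complementary slackness, y = 0 for the non-binding constraint.
Dual feasibility on the basic columns requires 3·y_inspection + 3·y_steel = 19.5, 5·y_inspection + 2·y_steel = 22.
→ y_inspection = 3 and y_steel = 3.5.
Reduced cost of bushings: c₃ − yᵀa₃ = 9 − (3·4 + 3.5·1) = 9 − 15.5 = -6.5.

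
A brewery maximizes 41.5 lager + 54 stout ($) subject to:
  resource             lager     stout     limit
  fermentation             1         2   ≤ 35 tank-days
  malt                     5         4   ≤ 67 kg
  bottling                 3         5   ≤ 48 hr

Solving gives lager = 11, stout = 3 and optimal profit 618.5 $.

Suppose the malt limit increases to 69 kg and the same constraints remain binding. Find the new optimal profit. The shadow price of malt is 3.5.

625.5

Δb = 2, so new z* = 618.5 + (3.5)·(2) = 618.5 + 7 = 625.5.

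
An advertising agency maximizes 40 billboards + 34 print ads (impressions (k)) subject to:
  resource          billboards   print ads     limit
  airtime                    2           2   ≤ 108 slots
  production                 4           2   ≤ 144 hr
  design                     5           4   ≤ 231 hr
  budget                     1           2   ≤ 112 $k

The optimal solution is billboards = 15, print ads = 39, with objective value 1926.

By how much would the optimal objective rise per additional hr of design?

6

Check each constraint at x*: airtime 108/108 (tight); production 138/144 (slack 6); design 231/231 (tight); budget 93/112 (slack 19).
Slack constraints have shadow price 0 (complementary slackness).
The binding rows give the dual system: 2·y_airtime + 5·y_design = 40 and 2·y_airtime + 4·y_design = 34.
Solving: y_airtime = 5, y_design = 6.
Shadow price of design = 6.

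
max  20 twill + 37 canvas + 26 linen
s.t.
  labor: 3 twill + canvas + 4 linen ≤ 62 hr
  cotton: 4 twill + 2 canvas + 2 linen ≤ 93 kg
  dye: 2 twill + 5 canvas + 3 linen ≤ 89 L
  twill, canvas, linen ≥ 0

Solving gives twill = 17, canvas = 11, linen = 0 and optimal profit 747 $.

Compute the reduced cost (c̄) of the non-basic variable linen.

-3

Check each constraint at x*: labor 62/62 (tight); cotton 90/93 (slack 3); dye 89/89 (tight).
By complementary slackness, y = 0 for the non-binding constraint.
From A_Bᵀ y = c: 3·y_labor + 2·y_dye = 20; 1·y_labor + 5·y_dye = 37.
→ y_labor = 2 and y_dye = 7.
Reduced cost of linen: c₃ − yᵀa₃ = 26 − (2·4 + 7·3) = 26 − 29 = -3.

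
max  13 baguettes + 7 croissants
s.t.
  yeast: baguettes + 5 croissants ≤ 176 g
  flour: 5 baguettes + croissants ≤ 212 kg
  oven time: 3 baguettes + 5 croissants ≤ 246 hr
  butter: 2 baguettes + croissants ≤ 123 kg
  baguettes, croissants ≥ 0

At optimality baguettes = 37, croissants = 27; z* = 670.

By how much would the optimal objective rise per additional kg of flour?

At the optimum: yeast uses 172 of 176 (slack = 4); flour uses 212 of 212 (binding); oven time uses 246 of 246 (binding); butter uses 101 of 123 (slack = 22).
By complementary slackness, y = 0 for the non-binding constraints.
From A_Bᵀ y = c: 5·y_flour + 3·y_oven time = 13; 1·y_flour + 5·y_oven time = 7.
This yields shadow prices y_flour = 2, y_oven time = 1.
Shadow price of flour = 2.

2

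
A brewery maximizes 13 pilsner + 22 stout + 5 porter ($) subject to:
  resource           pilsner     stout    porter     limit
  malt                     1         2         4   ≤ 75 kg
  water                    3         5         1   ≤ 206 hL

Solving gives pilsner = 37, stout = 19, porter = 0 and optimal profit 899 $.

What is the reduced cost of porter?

Check each constraint at x*: malt 75/75 (tight); water 206/206 (tight).
Dual feasibility on the basic columns requires 1·y_malt + 3·y_water = 13, 2·y_malt + 5·y_water = 22.
Solving: y_malt = 1, y_water = 4.
Reduced cost of porter: c₃ − yᵀa₃ = 5 − (1·4 + 4·1) = 5 − 8 = -3.

-3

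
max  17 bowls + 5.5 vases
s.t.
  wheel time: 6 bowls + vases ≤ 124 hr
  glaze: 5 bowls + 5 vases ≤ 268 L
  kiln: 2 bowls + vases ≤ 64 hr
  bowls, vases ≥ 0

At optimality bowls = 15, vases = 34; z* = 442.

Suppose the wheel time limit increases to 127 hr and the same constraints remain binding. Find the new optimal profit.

Check each constraint at x*: wheel time 124/124 (tight); glaze 245/268 (slack 23); kiln 64/64 (tight).
By complementary slackness, y = 0 for the non-binding constraint.
From A_Bᵀ y = c: 6·y_wheel time + 2·y_kiln = 17; 1·y_wheel time + 1·y_kiln = 5.5.
→ y_wheel time = 1.5 and y_kiln = 4.
Δz = y_wheel time·Δb = 1.5 × (3) = 4.5, so new z* = 442 + 4.5 = 446.5.

446.5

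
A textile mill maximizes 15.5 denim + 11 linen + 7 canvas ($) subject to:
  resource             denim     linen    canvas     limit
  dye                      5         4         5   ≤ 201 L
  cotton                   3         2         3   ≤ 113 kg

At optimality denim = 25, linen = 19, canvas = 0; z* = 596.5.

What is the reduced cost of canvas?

At the optimum: dye uses 201 of 201 (binding); cotton uses 113 of 113 (binding).
The binding rows give the dual system: 5·y_dye + 3·y_cotton = 15.5 and 4·y_dye + 2·y_cotton = 11.
This yields shadow prices y_dye = 1, y_cotton = 3.5.
Reduced cost of canvas: c₃ − yᵀa₃ = 7 − (1·5 + 3.5·3) = 7 − 15.5 = -8.5.

-8.5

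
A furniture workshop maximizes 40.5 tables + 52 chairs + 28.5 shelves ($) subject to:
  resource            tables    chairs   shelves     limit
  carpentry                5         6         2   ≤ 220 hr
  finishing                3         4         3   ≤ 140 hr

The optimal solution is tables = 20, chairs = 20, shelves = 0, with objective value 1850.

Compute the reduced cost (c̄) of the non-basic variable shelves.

-3

Both carpentry and finishing are binding at x*.
Dual feasibility on the basic columns requires 5·y_carpentry + 3·y_finishing = 40.5, 6·y_carpentry + 4·y_finishing = 52.
→ y_carpentry = 3 and y_finishing = 8.5.
Reduced cost of shelves: c₃ − yᵀa₃ = 28.5 − (3·2 + 8.5·3) = 28.5 − 31.5 = -3.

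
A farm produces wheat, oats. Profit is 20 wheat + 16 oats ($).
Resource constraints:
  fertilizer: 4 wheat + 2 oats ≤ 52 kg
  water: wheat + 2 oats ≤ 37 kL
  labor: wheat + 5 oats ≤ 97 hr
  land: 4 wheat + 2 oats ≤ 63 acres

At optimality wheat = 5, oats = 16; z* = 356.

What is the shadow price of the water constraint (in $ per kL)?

4

Check each constraint at x*: fertilizer 52/52 (tight); water 37/37 (tight); labor 85/97 (slack 12); land 52/63 (slack 11).
By complementary slackness, y = 0 for the non-binding constraints.
The binding rows give the dual system: 4·y_fertilizer + 1·y_water = 20 and 2·y_fertilizer + 2·y_water = 16.
→ y_fertilizer = 4 and y_water = 4.
Shadow price of water = 4.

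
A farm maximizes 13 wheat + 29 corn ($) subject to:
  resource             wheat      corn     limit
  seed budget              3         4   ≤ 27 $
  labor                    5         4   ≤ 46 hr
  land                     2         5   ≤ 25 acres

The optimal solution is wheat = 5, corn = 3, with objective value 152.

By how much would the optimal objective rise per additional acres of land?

5

Binding: seed budget and land. Non-binding: labor (9 unused).
Slack constraints have shadow price 0 (complementary slackness).
Dual feasibility on the basic columns requires 3·y_seed budget + 2·y_land = 13, 4·y_seed budget + 5·y_land = 29.
→ y_seed budget = 1 and y_land = 5.
Shadow price of land = 5.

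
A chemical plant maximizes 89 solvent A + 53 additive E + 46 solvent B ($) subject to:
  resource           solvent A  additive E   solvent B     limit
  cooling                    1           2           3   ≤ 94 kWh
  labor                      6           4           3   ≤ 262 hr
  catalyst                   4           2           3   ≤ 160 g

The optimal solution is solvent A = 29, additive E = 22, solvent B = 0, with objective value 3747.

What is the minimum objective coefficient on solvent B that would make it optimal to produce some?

54

At the optimum: cooling uses 73 of 94 (slack = 21); labor uses 262 of 262 (binding); catalyst uses 160 of 160 (binding).
By complementary slackness, y = 0 for the non-binding constraint.
From A_Bᵀ y = c: 6·y_labor + 4·y_catalyst = 89; 4·y_labor + 2·y_catalyst = 53.
Solving: y_labor = 8.5, y_catalyst = 9.5.
solvent B enters the basis when its profit ≥ yᵀa₃ = 8.5·3 + 9.5·3 = 54.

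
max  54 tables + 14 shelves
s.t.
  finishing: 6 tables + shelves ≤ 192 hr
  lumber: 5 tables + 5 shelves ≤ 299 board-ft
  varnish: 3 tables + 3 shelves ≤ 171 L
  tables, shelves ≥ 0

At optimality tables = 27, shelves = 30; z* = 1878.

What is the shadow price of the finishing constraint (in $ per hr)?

Check each constraint at x*: finishing 192/192 (tight); lumber 285/299 (slack 14); varnish 171/171 (tight).
By complementary slackness, y = 0 for the non-binding constraint.
From A_Bᵀ y = c: 6·y_finishing + 3·y_varnish = 54; 1·y_finishing + 3·y_varnish = 14.
→ y_finishing = 8 and y_varnish = 2.
Shadow price of finishing = 8.

8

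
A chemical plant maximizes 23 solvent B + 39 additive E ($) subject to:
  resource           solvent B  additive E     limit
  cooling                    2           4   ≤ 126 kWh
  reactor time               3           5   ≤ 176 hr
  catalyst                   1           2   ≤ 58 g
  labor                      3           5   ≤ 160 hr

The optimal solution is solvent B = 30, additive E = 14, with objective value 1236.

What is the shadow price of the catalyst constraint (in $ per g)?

2

Check each constraint at x*: cooling 116/126 (slack 10); reactor time 160/176 (slack 16); catalyst 58/58 (tight); labor 160/160 (tight).
Since cooling, reactor time are not tight, their duals are 0.
Dual feasibility on the basic columns requires 1·y_catalyst + 3·y_labor = 23, 2·y_catalyst + 5·y_labor = 39.
Solving: y_catalyst = 2, y_labor = 7.
Shadow price of catalyst = 2.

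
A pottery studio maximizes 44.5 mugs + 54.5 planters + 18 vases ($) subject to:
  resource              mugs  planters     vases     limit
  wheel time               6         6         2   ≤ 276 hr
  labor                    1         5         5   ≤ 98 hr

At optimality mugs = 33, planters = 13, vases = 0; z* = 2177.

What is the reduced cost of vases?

-8.5

Check each constraint at x*: wheel time 276/276 (tight); labor 98/98 (tight).
Dual feasibility on the basic columns requires 6·y_wheel time + 1·y_labor = 44.5, 6·y_wheel time + 5·y_labor = 54.5.
Solving: y_wheel time = 7, y_labor = 2.5.
Reduced cost of vases: c₃ − yᵀa₃ = 18 − (7·2 + 2.5·5) = 18 − 26.5 = -8.5.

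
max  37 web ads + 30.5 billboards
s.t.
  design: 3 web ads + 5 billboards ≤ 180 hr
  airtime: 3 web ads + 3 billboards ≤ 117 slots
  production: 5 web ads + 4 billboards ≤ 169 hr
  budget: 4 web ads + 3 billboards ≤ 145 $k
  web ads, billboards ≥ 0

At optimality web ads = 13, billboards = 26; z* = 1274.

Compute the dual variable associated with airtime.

Check each constraint at x*: design 169/180 (slack 11); airtime 117/117 (tight); production 169/169 (tight); budget 130/145 (slack 15).
By complementary slackness, y = 0 for the non-binding constraints.
Dual feasibility on the basic columns requires 3·y_airtime + 5·y_production = 37, 3·y_airtime + 4·y_production = 30.5.
→ y_airtime = 1.5 and y_production = 6.5.
Shadow price of airtime = 1.5.

1.5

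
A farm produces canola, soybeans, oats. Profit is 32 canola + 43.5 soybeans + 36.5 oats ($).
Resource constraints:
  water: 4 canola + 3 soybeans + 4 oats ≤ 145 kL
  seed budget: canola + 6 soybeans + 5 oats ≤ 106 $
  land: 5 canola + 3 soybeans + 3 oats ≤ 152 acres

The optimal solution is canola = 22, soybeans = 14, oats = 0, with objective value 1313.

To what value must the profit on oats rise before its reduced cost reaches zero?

39

Binding: seed budget and land. Non-binding: water (15 unused).
By complementary slackness, y = 0 for the non-binding constraint.
Dual feasibility on the basic columns requires 1·y_seed budget + 5·y_land = 32, 6·y_seed budget + 3·y_land = 43.5.
Solving: y_seed budget = 4.5, y_land = 5.5.
oats enters the basis when its profit ≥ yᵀa₃ = 4.5·5 + 5.5·3 = 39.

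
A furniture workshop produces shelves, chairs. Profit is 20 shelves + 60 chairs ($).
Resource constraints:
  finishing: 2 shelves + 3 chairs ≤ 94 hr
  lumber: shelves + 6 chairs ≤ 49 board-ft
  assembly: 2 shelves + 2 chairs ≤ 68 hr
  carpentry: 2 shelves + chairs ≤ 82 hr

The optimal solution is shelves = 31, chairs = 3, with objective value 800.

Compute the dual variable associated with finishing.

0

At the optimum: finishing uses 71 of 94 (slack = 23); lumber uses 49 of 49 (binding); assembly uses 68 of 68 (binding); carpentry uses 65 of 82 (slack = 17).
Since finishing, carpentry are not tight, their duals are 0.
From A_Bᵀ y = c: 1·y_lumber + 2·y_assembly = 20; 6·y_lumber + 2·y_assembly = 60.
This yields shadow prices y_lumber = 8, y_assembly = 6.
Shadow price of finishing = 0.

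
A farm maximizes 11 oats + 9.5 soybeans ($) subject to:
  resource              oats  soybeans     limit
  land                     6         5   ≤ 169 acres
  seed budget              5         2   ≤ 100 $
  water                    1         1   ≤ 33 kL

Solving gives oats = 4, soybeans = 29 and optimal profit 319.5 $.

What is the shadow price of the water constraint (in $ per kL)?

Check each constraint at x*: land 169/169 (tight); seed budget 78/100 (slack 22); water 33/33 (tight).
By complementary slackness, y = 0 for the non-binding constraint.
Dual feasibility on the basic columns requires 6·y_land + 1·y_water = 11, 5·y_land + 1·y_water = 9.5.
This yields shadow prices y_land = 1.5, y_water = 2.
Shadow price of water = 2.

2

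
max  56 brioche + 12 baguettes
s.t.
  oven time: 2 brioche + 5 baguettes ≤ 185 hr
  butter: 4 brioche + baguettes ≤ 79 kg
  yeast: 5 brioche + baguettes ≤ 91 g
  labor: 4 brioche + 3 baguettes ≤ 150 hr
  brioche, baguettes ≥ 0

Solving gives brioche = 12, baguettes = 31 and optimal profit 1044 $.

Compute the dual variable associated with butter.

4

Check each constraint at x*: oven time 179/185 (slack 6); butter 79/79 (tight); yeast 91/91 (tight); labor 141/150 (slack 9).
Since oven time, labor are not tight, their duals are 0.
From A_Bᵀ y = c: 4·y_butter + 5·y_yeast = 56; 1·y_butter + 1·y_yeast = 12.
Solving: y_butter = 4, y_yeast = 8.
Shadow price of butter = 4.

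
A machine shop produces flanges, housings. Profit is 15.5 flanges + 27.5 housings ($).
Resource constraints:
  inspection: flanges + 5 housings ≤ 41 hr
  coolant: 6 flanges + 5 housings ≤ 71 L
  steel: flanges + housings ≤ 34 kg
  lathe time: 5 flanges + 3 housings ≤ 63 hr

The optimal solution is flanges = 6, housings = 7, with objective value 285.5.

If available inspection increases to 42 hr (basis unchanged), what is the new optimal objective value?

Binding: inspection and coolant. Non-binding: steel (21 unused), lathe time (12 unused).
Slack constraints have shadow price 0 (complementary slackness).
From A_Bᵀ y = c: 1·y_inspection + 6·y_coolant = 15.5; 5·y_inspection + 5·y_coolant = 27.5.
→ y_inspection = 3.5 and y_coolant = 2.
Δz = y_inspection·Δb = 3.5 × (1) = 3.5, so new z* = 285.5 + 3.5 = 289.

289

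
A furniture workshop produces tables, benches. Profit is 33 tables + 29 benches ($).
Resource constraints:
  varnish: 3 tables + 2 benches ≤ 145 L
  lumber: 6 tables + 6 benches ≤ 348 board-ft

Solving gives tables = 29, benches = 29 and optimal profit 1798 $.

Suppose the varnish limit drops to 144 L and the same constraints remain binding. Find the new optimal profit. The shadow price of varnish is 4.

Δb = -1, so new z* = 1798 + (4)·(-1) = 1798 − 4 = 1794.

1794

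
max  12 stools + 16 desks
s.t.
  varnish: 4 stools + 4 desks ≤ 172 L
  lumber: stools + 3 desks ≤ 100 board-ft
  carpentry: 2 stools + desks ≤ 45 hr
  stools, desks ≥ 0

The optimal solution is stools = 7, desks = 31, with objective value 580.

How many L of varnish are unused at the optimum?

varnish used = 4·7 + 4·31 = 152; slack = 172 − 152 = 20.

20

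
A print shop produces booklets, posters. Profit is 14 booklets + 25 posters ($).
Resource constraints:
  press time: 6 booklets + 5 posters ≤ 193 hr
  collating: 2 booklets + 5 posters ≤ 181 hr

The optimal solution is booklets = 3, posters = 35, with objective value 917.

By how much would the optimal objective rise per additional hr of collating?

At the optimum: press time uses 193 of 193 (binding); collating uses 181 of 181 (binding).
Dual feasibility on the basic columns requires 6·y_press time + 2·y_collating = 14, 5·y_press time + 5·y_collating = 25.
Solving: y_press time = 1, y_collating = 4.
Shadow price of collating = 4.

4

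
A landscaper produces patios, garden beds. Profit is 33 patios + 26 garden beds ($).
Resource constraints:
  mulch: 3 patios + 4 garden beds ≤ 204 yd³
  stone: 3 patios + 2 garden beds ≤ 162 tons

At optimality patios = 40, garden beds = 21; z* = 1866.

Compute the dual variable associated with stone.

Both mulch and stone are binding at x*.
From A_Bᵀ y = c: 3·y_mulch + 3·y_stone = 33; 4·y_mulch + 2·y_stone = 26.
This yields shadow prices y_mulch = 2, y_stone = 9.
Shadow price of stone = 9.

9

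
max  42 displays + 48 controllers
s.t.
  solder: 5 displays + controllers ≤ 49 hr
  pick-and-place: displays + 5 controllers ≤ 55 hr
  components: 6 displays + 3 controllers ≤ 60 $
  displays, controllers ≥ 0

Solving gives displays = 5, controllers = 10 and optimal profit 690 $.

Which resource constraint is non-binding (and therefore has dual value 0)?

solder

solder: 35/49 (slack 14)
pick-and-place: 55/55 (binding)
components: 60/60 (binding)
By complementary slackness, a constraint with positive slack has shadow price 0 → solder.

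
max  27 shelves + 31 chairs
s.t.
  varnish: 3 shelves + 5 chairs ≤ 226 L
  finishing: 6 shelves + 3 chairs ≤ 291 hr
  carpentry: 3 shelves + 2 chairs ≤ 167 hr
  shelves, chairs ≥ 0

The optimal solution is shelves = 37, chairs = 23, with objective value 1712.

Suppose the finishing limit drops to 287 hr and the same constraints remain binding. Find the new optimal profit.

Check each constraint at x*: varnish 226/226 (tight); finishing 291/291 (tight); carpentry 157/167 (slack 10).
By complementary slackness, y = 0 for the non-binding constraint.
Dual feasibility on the basic columns requires 3·y_varnish + 6·y_finishing = 27, 5·y_varnish + 3·y_finishing = 31.
Solving: y_varnish = 5, y_finishing = 2.
Δz = y_finishing·Δb = 2 × (-4) = -8, so new z* = 1712 − 8 = 1704.

1704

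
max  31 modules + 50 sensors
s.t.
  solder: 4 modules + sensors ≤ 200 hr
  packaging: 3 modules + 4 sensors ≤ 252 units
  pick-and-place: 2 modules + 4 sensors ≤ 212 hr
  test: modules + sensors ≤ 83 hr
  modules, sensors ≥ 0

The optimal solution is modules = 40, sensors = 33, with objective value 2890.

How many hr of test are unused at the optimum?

test used = 1·40 + 1·33 = 73; slack = 83 − 73 = 10.

10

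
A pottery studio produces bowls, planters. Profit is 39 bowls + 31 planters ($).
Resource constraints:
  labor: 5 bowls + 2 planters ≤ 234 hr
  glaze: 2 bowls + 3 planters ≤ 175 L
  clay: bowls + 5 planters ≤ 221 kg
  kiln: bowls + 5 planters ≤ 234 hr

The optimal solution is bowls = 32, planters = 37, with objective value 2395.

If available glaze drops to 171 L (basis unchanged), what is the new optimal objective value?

At the optimum: labor uses 234 of 234 (binding); glaze uses 175 of 175 (binding); clay uses 217 of 221 (slack = 4); kiln uses 217 of 234 (slack = 17).
By complementary slackness, y = 0 for the non-binding constraints.
From A_Bᵀ y = c: 5·y_labor + 2·y_glaze = 39; 2·y_labor + 3·y_glaze = 31.
This yields shadow prices y_labor = 5, y_glaze = 7.
Δz = y_glaze·Δb = 7 × (-4) = -28, so new z* = 2395 − 28 = 2367.

2367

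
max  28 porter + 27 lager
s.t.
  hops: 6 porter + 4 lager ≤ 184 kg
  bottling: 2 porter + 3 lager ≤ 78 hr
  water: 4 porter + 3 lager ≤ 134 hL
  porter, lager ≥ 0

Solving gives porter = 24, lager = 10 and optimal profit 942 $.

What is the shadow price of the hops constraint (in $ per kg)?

Check each constraint at x*: hops 184/184 (tight); bottling 78/78 (tight); water 126/134 (slack 8).
By complementary slackness, y = 0 for the non-binding constraint.
The binding rows give the dual system: 6·y_hops + 2·y_bottling = 28 and 4·y_hops + 3·y_bottling = 27.
→ y_hops = 3 and y_bottling = 5.
Shadow price of hops = 3.

3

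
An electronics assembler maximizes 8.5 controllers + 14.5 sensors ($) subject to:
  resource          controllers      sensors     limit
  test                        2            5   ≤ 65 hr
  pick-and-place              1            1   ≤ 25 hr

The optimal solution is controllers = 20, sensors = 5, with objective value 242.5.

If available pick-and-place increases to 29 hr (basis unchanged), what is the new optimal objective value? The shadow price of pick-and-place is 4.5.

260.5

Δb = 4, so new z* = 242.5 + (4.5)·(4) = 242.5 + 18 = 260.5.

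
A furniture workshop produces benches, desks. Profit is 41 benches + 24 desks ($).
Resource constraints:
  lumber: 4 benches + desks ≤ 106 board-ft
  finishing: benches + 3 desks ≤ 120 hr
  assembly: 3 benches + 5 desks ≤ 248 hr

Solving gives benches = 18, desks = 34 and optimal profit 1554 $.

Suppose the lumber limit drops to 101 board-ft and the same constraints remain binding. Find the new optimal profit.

1509

Binding: lumber and finishing. Non-binding: assembly (24 unused).
By complementary slackness, y = 0 for the non-binding constraint.
Dual feasibility on the basic columns requires 4·y_lumber + 1·y_finishing = 41, 1·y_lumber + 3·y_finishing = 24.
This yields shadow prices y_lumber = 9, y_finishing = 5.
Δz = y_lumber·Δb = 9 × (-5) = -45, so new z* = 1554 − 45 = 1509.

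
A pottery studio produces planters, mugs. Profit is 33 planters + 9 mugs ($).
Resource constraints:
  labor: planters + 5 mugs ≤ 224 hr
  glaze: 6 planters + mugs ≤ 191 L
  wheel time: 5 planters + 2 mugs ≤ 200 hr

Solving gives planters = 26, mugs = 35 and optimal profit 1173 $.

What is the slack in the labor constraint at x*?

labor used = 1·26 + 5·35 = 201; slack = 224 − 201 = 23.

23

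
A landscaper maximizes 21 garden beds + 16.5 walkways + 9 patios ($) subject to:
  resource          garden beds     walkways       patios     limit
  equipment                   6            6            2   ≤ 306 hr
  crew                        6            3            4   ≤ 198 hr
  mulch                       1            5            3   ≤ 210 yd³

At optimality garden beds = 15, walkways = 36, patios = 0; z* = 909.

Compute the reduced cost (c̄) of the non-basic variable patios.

-1

Binding: equipment and crew. Non-binding: mulch (15 unused).
By complementary slackness, y = 0 for the non-binding constraint.
Dual feasibility on the basic columns requires 6·y_equipment + 6·y_crew = 21, 6·y_equipment + 3·y_crew = 16.5.
→ y_equipment = 2 and y_crew = 1.5.
Reduced cost of patios: c₃ − yᵀa₃ = 9 − (2·2 + 1.5·4) = 9 − 10 = -1.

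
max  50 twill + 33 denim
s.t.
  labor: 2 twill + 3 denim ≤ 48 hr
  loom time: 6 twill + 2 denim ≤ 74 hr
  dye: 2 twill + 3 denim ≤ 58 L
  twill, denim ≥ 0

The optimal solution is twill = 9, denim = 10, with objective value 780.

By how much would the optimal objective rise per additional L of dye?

Binding: labor and loom time. Non-binding: dye (10 unused).
By complementary slackness, y = 0 for the non-binding constraint.
The binding rows give the dual system: 2·y_labor + 6·y_loom time = 50 and 3·y_labor + 2·y_loom time = 33.
→ y_labor = 7 and y_loom time = 6.
Shadow price of dye = 0.

0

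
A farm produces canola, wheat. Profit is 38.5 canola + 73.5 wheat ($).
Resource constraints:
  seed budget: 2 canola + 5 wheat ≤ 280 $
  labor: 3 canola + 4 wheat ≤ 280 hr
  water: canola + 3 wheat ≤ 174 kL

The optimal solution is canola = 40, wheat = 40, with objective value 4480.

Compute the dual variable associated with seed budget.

At the optimum: seed budget uses 280 of 280 (binding); labor uses 280 of 280 (binding); water uses 160 of 174 (slack = 14).
Slack constraints have shadow price 0 (complementary slackness).
Dual feasibility on the basic columns requires 2·y_seed budget + 3·y_labor = 38.5, 5·y_seed budget + 4·y_labor = 73.5.
Solving: y_seed budget = 9.5, y_labor = 6.5.
Shadow price of seed budget = 9.5.

9.5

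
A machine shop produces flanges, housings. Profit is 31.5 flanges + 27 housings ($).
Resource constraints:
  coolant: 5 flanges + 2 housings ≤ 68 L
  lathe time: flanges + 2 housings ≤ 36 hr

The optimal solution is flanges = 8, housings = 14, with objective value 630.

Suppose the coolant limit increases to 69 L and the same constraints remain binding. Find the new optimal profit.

At the optimum: coolant uses 68 of 68 (binding); lathe time uses 36 of 36 (binding).
From A_Bᵀ y = c: 5·y_coolant + 1·y_lathe time = 31.5; 2·y_coolant + 2·y_lathe time = 27.
Solving: y_coolant = 4.5, y_lathe time = 9.
Δz = y_coolant·Δb = 4.5 × (1) = 4.5, so new z* = 630 + 4.5 = 634.5.

634.5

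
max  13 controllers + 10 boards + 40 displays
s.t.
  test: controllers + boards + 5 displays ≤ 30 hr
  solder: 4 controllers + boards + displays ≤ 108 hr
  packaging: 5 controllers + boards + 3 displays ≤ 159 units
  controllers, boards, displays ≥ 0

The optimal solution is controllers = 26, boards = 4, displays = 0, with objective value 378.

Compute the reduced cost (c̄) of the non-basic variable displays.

At the optimum: test uses 30 of 30 (binding); solder uses 108 of 108 (binding); packaging uses 134 of 159 (slack = 25).
Slack constraints have shadow price 0 (complementary slackness).
From A_Bᵀ y = c: 1·y_test + 4·y_solder = 13; 1·y_test + 1·y_solder = 10.
Solving: y_test = 9, y_solder = 1.
Reduced cost of displays: c₃ − yᵀa₃ = 40 − (9·5 + 1·1) = 40 − 46 = -6.

-6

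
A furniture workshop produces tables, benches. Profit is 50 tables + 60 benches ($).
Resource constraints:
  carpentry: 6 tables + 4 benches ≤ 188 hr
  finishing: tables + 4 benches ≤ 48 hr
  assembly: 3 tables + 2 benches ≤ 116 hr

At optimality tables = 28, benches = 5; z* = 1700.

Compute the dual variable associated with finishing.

8

Check each constraint at x*: carpentry 188/188 (tight); finishing 48/48 (tight); assembly 94/116 (slack 22).
Since assembly is not tight, its dual is 0.
From A_Bᵀ y = c: 6·y_carpentry + 1·y_finishing = 50; 4·y_carpentry + 4·y_finishing = 60.
Solving: y_carpentry = 7, y_finishing = 8.
Shadow price of finishing = 8.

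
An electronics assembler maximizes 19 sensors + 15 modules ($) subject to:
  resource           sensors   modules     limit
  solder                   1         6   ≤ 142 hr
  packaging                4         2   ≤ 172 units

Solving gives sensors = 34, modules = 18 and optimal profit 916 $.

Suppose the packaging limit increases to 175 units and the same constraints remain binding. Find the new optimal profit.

Check each constraint at x*: solder 142/142 (tight); packaging 172/172 (tight).
Dual feasibility on the basic columns requires 1·y_solder + 4·y_packaging = 19, 6·y_solder + 2·y_packaging = 15.
→ y_solder = 1 and y_packaging = 4.5.
Δz = y_packaging·Δb = 4.5 × (3) = 13.5, so new z* = 916 + 13.5 = 929.5.

929.5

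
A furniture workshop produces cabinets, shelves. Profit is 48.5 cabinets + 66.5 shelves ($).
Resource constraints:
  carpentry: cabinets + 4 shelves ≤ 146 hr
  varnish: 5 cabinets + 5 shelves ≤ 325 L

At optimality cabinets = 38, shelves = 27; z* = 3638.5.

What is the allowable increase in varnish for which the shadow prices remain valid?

405

Binding constraints: carpentry, varnish. The basis is B = [[1,4],[5,5]] with det -15.
Per unit increase in varnish, x* moves by d = (0.2667, -0.0667).
The basis stays optimal until shelves reaches 0; allowable increase = 405 L.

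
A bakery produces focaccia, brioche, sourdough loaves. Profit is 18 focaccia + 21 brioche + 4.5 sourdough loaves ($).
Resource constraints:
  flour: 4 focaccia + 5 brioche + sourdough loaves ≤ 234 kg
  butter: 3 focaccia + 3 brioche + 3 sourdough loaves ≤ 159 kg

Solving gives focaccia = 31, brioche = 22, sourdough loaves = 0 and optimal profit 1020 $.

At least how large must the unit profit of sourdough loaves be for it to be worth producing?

Check each constraint at x*: flour 234/234 (tight); butter 159/159 (tight).
From A_Bᵀ y = c: 4·y_flour + 3·y_butter = 18; 5·y_flour + 3·y_butter = 21.
→ y_flour = 3 and y_butter = 2.
sourdough loaves enters the basis when its profit ≥ yᵀa₃ = 3·1 + 2·3 = 9.

9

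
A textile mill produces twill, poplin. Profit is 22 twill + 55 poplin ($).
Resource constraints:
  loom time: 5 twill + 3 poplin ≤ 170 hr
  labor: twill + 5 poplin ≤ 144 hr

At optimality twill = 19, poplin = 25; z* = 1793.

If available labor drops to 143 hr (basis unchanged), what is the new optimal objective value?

1783.5

At the optimum: loom time uses 170 of 170 (binding); labor uses 144 of 144 (binding).
From A_Bᵀ y = c: 5·y_loom time + 1·y_labor = 22; 3·y_loom time + 5·y_labor = 55.
→ y_loom time = 2.5 and y_labor = 9.5.
Δz = y_labor·Δb = 9.5 × (-1) = -9.5, so new z* = 1793 − 9.5 = 1783.5.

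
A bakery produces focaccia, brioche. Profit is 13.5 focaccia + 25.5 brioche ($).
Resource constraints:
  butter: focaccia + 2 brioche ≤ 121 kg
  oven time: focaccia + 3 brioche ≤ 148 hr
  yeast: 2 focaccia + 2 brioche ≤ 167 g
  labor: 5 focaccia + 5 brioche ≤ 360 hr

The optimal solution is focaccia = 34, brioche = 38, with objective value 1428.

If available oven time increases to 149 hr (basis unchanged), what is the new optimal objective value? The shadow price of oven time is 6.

1434

Δb = 1, so new z* = 1428 + (6)·(1) = 1428 + 6 = 1434.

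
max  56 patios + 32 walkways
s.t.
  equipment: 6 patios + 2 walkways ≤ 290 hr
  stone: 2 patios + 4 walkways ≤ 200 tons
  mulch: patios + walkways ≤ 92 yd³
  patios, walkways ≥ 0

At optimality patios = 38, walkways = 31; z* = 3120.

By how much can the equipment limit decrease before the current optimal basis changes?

190

Binding constraints: equipment, stone. The basis is B = [[6,2],[2,4]] with det 20.
Per unit decrease in equipment, x* moves by d = (-0.2, 0.1).
The basis stays optimal until patios reaches 0; allowable decrease = 190 hr.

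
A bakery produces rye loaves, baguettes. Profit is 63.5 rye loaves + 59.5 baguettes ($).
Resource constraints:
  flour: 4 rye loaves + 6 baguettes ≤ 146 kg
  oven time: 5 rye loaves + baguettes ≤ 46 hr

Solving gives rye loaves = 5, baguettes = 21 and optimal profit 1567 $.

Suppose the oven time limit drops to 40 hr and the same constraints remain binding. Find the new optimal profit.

1534

At the optimum: flour uses 146 of 146 (binding); oven time uses 46 of 46 (binding).
The binding rows give the dual system: 4·y_flour + 5·y_oven time = 63.5 and 6·y_flour + 1·y_oven time = 59.5.
→ y_flour = 9 and y_oven time = 5.5.
Δz = y_oven time·Δb = 5.5 × (-6) = -33, so new z* = 1567 − 33 = 1534.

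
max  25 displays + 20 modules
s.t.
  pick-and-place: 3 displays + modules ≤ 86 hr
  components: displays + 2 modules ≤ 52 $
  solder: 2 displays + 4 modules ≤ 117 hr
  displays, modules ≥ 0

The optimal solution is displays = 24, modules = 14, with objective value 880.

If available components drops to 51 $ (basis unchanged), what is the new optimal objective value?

At the optimum: pick-and-place uses 86 of 86 (binding); components uses 52 of 52 (binding); solder uses 104 of 117 (slack = 13).
Since solder is not tight, its dual is 0.
From A_Bᵀ y = c: 3·y_pick-and-place + 1·y_components = 25; 1·y_pick-and-place + 2·y_components = 20.
This yields shadow prices y_pick-and-place = 6, y_components = 7.
Δz = y_components·Δb = 7 × (-1) = -7, so new z* = 880 − 7 = 873.

873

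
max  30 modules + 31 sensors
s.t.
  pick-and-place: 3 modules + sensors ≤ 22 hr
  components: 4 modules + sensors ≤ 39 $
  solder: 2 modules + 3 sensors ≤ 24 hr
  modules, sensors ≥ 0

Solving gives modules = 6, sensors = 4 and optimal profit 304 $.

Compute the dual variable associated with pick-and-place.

4

Check each constraint at x*: pick-and-place 22/22 (tight); components 28/39 (slack 11); solder 24/24 (tight).
Slack constraints have shadow price 0 (complementary slackness).
The binding rows give the dual system: 3·y_pick-and-place + 2·y_solder = 30 and 1·y_pick-and-place + 3·y_solder = 31.
→ y_pick-and-place = 4 and y_solder = 9.
Shadow price of pick-and-place = 4.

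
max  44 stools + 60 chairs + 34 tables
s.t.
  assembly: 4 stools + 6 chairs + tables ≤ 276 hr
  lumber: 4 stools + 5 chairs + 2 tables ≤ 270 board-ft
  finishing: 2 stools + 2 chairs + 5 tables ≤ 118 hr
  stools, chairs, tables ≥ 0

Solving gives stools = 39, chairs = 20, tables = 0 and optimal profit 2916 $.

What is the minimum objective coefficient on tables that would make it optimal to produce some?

38

Binding: assembly and finishing. Non-binding: lumber (14 unused).
Since lumber is not tight, its dual is 0.
The binding rows give the dual system: 4·y_assembly + 2·y_finishing = 44 and 6·y_assembly + 2·y_finishing = 60.
→ y_assembly = 8 and y_finishing = 6.
tables enters the basis when its profit ≥ yᵀa₃ = 8·1 + 6·5 = 38.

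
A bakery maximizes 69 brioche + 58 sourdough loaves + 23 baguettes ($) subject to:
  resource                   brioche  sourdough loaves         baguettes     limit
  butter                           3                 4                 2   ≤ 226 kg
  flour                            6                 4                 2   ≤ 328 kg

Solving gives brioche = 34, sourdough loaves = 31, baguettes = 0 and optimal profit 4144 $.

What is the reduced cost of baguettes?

-6

Both butter and flour are binding at x*.
The binding rows give the dual system: 3·y_butter + 6·y_flour = 69 and 4·y_butter + 4·y_flour = 58.
→ y_butter = 6 and y_flour = 8.5.
Reduced cost of baguettes: c₃ − yᵀa₃ = 23 − (6·2 + 8.5·2) = 23 − 29 = -6.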